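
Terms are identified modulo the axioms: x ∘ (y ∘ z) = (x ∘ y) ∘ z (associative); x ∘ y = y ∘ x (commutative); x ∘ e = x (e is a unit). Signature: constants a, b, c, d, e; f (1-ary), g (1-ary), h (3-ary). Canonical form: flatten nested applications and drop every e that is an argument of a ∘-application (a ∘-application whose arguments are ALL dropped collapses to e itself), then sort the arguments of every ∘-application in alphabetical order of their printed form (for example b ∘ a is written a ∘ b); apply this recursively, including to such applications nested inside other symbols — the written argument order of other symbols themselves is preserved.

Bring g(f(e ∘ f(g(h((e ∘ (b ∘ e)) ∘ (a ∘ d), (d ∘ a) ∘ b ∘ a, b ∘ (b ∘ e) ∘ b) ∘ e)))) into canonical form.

Answer: g(f(f(g(h(a ∘ b ∘ d, a ∘ a ∘ b ∘ d, b ∘ b ∘ b)))))

Derivation:
Work inside:  e ∘ f(g(h((e ∘ (b ∘ e)) ∘ (a ∘ d), (d ∘ a) ∘ b ∘ a, b ∘ (b ∘ e) ∘ b) ∘ e))
Canonicalize subterm:  f(g(h((e ∘ (b ∘ e)) ∘ (a ∘ d), (d ∘ a) ∘ b ∘ a, b ∘ (b ∘ e) ∘ b) ∘ e))  →  f(g(h(a ∘ b ∘ d, a ∘ a ∘ b ∘ d, b ∘ b ∘ b)))
Drop the unit:  drop e
Sort:  f(g(h(a ∘ b ∘ d, a ∘ a ∘ b ∘ d, b ∘ b ∘ b)))
Reassemble:  g(f(f(g(h(a ∘ b ∘ d, a ∘ a ∘ b ∘ d, b ∘ b ∘ b)))))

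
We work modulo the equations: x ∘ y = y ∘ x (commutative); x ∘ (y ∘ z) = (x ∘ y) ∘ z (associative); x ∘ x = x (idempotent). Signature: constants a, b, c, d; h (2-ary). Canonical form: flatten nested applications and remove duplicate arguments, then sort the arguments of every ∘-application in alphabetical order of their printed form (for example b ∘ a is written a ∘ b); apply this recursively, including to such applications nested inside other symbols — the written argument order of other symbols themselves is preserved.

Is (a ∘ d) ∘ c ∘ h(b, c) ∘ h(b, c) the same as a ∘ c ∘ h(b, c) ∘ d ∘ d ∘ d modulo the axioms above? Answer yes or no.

Answer: yes — both canonical forms are a ∘ c ∘ d ∘ h(b, c)

Derivation:
Left:  (a ∘ d) ∘ c ∘ h(b, c) ∘ h(b, c)
  Merge nested applications:  a ∘ d ∘ c ∘ h(b, c) ∘ h(b, c)
  Idempotence:  drop duplicate h(b, c)
  Sort:  a ∘ c ∘ d ∘ h(b, c)
Right:  a ∘ c ∘ h(b, c) ∘ d ∘ d ∘ d
  Drop duplicates:  drop duplicate d, d
  Sort arguments:  a ∘ c ∘ d ∘ h(b, c)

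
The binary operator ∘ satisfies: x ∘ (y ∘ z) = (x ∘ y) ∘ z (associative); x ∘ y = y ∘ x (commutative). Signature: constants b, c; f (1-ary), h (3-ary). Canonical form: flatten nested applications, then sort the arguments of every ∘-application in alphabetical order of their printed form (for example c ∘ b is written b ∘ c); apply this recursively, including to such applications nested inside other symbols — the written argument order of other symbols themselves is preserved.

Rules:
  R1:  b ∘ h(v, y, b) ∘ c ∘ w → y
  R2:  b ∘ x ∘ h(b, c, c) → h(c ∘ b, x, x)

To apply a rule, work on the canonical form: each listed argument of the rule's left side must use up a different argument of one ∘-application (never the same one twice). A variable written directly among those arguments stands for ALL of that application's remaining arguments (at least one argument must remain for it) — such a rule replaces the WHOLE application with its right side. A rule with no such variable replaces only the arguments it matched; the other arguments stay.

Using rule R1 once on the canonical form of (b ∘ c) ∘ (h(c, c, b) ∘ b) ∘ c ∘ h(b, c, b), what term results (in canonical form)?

Answer: c

Derivation:
Canonical form:  b ∘ b ∘ c ∘ c ∘ h(b, c, b) ∘ h(c, c, b)
R1 matches:  uses b, c, h(b, c, b);  v := b, w := b ∘ c ∘ h(c, c, b), y := c
The variable takes the whole remainder — replace the entire application.
Giving:  c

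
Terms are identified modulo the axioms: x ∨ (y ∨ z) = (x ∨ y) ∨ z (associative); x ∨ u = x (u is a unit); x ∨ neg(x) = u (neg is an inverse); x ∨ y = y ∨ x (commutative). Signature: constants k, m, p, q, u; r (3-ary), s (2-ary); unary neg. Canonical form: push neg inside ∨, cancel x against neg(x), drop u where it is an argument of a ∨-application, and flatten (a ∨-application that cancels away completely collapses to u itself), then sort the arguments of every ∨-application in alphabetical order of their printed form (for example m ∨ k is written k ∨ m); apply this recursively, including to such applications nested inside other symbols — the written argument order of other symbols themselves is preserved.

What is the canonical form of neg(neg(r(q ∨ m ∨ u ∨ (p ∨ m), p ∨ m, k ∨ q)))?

Push neg inside:  distribute neg over ∨ and collapse double neg
Collect:  r(m ∨ m ∨ p ∨ q, m ∨ p, k ∨ q)

Answer: r(m ∨ m ∨ p ∨ q, m ∨ p, k ∨ q)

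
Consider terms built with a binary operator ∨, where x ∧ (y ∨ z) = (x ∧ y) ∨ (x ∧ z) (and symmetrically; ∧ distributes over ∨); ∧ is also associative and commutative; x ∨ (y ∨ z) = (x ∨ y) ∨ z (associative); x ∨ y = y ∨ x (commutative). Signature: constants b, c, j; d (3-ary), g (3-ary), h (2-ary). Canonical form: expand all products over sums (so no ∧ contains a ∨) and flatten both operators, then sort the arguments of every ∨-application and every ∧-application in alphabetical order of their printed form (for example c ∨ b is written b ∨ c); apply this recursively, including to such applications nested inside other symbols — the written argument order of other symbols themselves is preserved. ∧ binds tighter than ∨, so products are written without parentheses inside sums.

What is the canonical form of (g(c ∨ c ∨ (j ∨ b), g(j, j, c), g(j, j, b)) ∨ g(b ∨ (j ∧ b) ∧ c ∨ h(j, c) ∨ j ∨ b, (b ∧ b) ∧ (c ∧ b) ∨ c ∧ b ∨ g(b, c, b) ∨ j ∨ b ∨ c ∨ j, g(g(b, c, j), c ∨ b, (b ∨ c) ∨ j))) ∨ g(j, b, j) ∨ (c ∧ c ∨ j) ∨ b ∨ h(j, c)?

Answer: b ∨ c ∧ c ∨ g(b ∨ b ∨ b ∧ c ∧ j ∨ h(j, c) ∨ j, b ∨ b ∧ b ∧ b ∧ c ∨ b ∧ c ∨ c ∨ g(b, c, b) ∨ j ∨ j, g(g(b, c, j), b ∨ c, b ∨ c ∨ j)) ∨ g(b ∨ c ∨ c ∨ j, g(j, j, c), g(j, j, b)) ∨ g(j, b, j) ∨ h(j, c) ∨ j

Derivation:
Merge nested applications:  g(b ∨ c ∨ c ∨ j, g(j, j, c), g(j, j, b)) ∨ g(b ∨ b ∨ b ∧ c ∧ j ∨ h(j, c) ∨ j, b ∨ b ∧ b ∧ b ∧ c ∨ b ∧ c ∨ c ∨ g(b, c, b) ∨ j ∨ j, g(g(b, c, j), b ∨ c, b ∨ c ∨ j)) ∨ g(j, b, j) ∨ c ∧ c ∨ j ∨ b ∨ h(j, c)
Sort arguments:  b ∨ c ∧ c ∨ g(b ∨ b ∨ b ∧ c ∧ j ∨ h(j, c) ∨ j, b ∨ b ∧ b ∧ b ∧ c ∨ b ∧ c ∨ c ∨ g(b, c, b) ∨ j ∨ j, g(g(b, c, j), b ∨ c, b ∨ c ∨ j)) ∨ g(b ∨ c ∨ c ∨ j, g(j, j, c), g(j, j, b)) ∨ g(j, b, j) ∨ h(j, c) ∨ j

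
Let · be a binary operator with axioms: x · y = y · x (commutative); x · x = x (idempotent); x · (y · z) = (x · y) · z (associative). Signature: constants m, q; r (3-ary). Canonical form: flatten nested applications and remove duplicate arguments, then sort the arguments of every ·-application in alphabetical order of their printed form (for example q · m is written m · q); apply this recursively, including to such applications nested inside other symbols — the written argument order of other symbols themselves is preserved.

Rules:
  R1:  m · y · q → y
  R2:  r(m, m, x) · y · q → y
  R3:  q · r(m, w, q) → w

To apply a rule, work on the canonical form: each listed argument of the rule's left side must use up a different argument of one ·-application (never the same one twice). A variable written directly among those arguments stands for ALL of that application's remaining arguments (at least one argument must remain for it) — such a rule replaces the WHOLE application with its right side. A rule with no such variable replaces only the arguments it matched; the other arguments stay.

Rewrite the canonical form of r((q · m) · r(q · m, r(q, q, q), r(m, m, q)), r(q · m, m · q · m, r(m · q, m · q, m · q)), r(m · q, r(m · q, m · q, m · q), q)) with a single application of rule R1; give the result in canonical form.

Answer: r(r(m · q, r(q, q, q), r(m, m, q)), r(m · q, m · q, r(m · q, m · q, m · q)), r(m · q, r(m · q, m · q, m · q), q))

Derivation:
Canonical form:  r(m · q · r(m · q, r(q, q, q), r(m, m, q)), r(m · q, m · q, r(m · q, m · q, m · q)), r(m · q, r(m · q, m · q, m · q), q))
Apply R1:  consuming m, q;  y := r(m · q, r(q, q, q), r(m, m, q))
The variable takes the whole remainder — replace the entire application.
New term:  r(r(m · q, r(q, q, q), r(m, m, q)), r(m · q, m · q, r(m · q, m · q, m · q)), r(m · q, r(m · q, m · q, m · q), q))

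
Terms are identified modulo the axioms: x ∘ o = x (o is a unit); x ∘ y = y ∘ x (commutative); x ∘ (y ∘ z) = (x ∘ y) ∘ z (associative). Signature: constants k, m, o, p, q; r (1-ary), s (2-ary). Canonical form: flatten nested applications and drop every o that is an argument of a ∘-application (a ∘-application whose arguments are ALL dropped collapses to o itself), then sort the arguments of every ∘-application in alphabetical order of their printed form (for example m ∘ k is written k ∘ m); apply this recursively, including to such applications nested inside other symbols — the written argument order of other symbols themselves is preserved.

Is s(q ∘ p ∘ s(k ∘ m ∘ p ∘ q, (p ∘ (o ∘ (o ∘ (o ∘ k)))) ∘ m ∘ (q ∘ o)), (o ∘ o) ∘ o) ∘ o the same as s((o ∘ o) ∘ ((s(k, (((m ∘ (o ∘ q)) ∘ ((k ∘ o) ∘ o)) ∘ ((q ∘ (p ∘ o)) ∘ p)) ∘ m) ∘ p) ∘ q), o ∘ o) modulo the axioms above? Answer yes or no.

Answer: no — s(p ∘ q ∘ s(k ∘ m ∘ p ∘ q, k ∘ m ∘ p ∘ q), o) vs s(p ∘ q ∘ s(k, k ∘ m ∘ m ∘ p ∘ p ∘ q ∘ q), o)

Derivation:
Left:  s(q ∘ p ∘ s(k ∘ m ∘ p ∘ q, (p ∘ (o ∘ (o ∘ (o ∘ k)))) ∘ m ∘ (q ∘ o)), (o ∘ o) ∘ o) ∘ o
  Inside:  s(q ∘ p ∘ s(k ∘ m ∘ p ∘ q, (p ∘ (o ∘ (o ∘ (o ∘ k)))) ∘ m ∘ (q ∘ o)), (o ∘ o) ∘ o)  →  s(p ∘ q ∘ s(k ∘ m ∘ p ∘ q, k ∘ m ∘ p ∘ q), o)
  Units out:  drop o
  Order the arguments:  s(p ∘ q ∘ s(k ∘ m ∘ p ∘ q, k ∘ m ∘ p ∘ q), o)
Right:  s((o ∘ o) ∘ ((s(k, (((m ∘ (o ∘ q)) ∘ ((k ∘ o) ∘ o)) ∘ ((q ∘ (p ∘ o)) ∘ p)) ∘ m) ∘ p) ∘ q), o ∘ o)
  Focus inside:  (o ∘ o) ∘ ((s(k, (((m ∘ (o ∘ q)) ∘ ((k ∘ o) ∘ o)) ∘ ((q ∘ (p ∘ o)) ∘ p)) ∘ m) ∘ p) ∘ q)
  Flatten:  o ∘ o ∘ s(k, (((m ∘ (o ∘ q)) ∘ ((k ∘ o) ∘ o)) ∘ ((q ∘ (p ∘ o)) ∘ p)) ∘ m) ∘ p ∘ q
  Simplify inside:  s(k, (((m ∘ (o ∘ q)) ∘ ((k ∘ o) ∘ o)) ∘ ((q ∘ (p ∘ o)) ∘ p)) ∘ m)  →  s(k, k ∘ m ∘ m ∘ p ∘ p ∘ q ∘ q)
  Unit:  drop o (×2)
  Sort:  p ∘ q ∘ s(k, k ∘ m ∘ m ∘ p ∘ p ∘ q ∘ q)
  Reassemble:  s(p ∘ q ∘ s(k, k ∘ m ∘ m ∘ p ∘ p ∘ q ∘ q), o)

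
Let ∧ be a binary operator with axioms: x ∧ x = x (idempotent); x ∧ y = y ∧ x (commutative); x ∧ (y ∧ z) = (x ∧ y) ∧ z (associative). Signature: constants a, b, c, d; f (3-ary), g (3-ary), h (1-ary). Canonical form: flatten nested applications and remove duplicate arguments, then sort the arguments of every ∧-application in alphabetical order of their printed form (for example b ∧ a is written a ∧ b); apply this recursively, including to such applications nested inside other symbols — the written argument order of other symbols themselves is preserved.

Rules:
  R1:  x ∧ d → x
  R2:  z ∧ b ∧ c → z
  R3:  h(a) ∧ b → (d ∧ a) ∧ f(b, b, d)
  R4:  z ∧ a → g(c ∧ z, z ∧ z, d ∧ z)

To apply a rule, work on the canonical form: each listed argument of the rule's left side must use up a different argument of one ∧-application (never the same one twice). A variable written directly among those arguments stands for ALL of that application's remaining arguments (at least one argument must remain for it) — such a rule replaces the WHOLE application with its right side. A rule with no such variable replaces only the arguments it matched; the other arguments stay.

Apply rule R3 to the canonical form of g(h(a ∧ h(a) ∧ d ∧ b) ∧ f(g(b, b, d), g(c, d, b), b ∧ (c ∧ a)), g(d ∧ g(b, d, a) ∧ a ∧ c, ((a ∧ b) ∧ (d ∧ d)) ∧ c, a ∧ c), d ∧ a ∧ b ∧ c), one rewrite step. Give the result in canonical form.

Canonical form:  g(f(g(b, b, d), g(c, d, b), a ∧ b ∧ c) ∧ h(a ∧ b ∧ d ∧ h(a)), g(a ∧ c ∧ d ∧ g(b, d, a), a ∧ b ∧ c ∧ d, a ∧ c), a ∧ b ∧ c ∧ d)
Match R3:  consume b, h(a)
New term:  g(f(g(b, b, d), g(c, d, b), a ∧ b ∧ c) ∧ h(a ∧ d ∧ f(b, b, d)), g(a ∧ c ∧ d ∧ g(b, d, a), a ∧ b ∧ c ∧ d, a ∧ c), a ∧ b ∧ c ∧ d)

Answer: g(f(g(b, b, d), g(c, d, b), a ∧ b ∧ c) ∧ h(a ∧ d ∧ f(b, b, d)), g(a ∧ c ∧ d ∧ g(b, d, a), a ∧ b ∧ c ∧ d, a ∧ c), a ∧ b ∧ c ∧ d)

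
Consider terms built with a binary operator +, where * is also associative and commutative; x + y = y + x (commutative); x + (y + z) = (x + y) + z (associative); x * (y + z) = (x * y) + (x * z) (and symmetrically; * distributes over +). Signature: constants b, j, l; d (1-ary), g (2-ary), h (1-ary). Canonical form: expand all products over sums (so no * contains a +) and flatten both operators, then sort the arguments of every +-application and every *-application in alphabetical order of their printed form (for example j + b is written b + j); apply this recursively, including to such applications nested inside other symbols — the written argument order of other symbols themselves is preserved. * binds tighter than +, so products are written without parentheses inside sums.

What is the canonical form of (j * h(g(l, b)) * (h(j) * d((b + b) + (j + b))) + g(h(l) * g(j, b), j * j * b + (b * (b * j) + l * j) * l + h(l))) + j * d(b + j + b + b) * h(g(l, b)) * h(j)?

Expand products over sums:  d(b + b + b + j) * h(g(l, b)) * h(j) * j + g(g(j, b) * h(l), b * b * j * l + b * j * j + h(l) + j * l * l) + d(b + b + b + j) * h(g(l, b)) * h(j) * j
Sort arguments:  d(b + b + b + j) * h(g(l, b)) * h(j) * j + d(b + b + b + j) * h(g(l, b)) * h(j) * j + g(g(j, b) * h(l), b * b * j * l + b * j * j + h(l) + j * l * l)

Answer: d(b + b + b + j) * h(g(l, b)) * h(j) * j + d(b + b + b + j) * h(g(l, b)) * h(j) * j + g(g(j, b) * h(l), b * b * j * l + b * j * j + h(l) + j * l * l)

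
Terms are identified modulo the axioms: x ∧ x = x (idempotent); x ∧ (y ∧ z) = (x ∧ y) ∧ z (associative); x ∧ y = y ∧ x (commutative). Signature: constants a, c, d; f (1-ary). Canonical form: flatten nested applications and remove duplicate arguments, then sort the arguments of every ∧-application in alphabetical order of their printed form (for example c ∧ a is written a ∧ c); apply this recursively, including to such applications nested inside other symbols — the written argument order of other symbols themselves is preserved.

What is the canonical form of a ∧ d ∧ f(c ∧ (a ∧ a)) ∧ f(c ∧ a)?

Simplify inside:  f(c ∧ (a ∧ a))  →  f(a ∧ c)
Canonicalize subterm:  f(c ∧ a)  →  f(a ∧ c)
Idempotence:  drop duplicate f(a ∧ c)
Order the arguments:  a ∧ d ∧ f(a ∧ c)

Answer: a ∧ d ∧ f(a ∧ c)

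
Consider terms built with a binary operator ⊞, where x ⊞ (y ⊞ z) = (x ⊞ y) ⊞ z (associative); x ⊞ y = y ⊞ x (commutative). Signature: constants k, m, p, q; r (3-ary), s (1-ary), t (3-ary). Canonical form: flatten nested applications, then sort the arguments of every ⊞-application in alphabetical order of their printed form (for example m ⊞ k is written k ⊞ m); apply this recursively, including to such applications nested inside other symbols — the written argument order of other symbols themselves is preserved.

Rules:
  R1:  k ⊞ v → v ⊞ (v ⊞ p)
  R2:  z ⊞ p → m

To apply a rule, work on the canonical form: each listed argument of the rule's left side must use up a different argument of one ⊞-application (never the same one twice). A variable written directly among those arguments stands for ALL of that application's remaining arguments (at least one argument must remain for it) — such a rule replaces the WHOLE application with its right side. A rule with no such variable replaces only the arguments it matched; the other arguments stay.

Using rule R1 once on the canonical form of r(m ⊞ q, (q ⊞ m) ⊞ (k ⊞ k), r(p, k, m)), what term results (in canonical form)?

Canonical form:  r(m ⊞ q, k ⊞ k ⊞ m ⊞ q, r(p, k, m))
Match R1:  consume k;  v := k ⊞ m ⊞ q
Every leftover argument binds to the variable; the entire application is replaced.
Giving:  r(m ⊞ q, k ⊞ k ⊞ m ⊞ m ⊞ p ⊞ q ⊞ q, r(p, k, m))

Answer: r(m ⊞ q, k ⊞ k ⊞ m ⊞ m ⊞ p ⊞ q ⊞ q, r(p, k, m))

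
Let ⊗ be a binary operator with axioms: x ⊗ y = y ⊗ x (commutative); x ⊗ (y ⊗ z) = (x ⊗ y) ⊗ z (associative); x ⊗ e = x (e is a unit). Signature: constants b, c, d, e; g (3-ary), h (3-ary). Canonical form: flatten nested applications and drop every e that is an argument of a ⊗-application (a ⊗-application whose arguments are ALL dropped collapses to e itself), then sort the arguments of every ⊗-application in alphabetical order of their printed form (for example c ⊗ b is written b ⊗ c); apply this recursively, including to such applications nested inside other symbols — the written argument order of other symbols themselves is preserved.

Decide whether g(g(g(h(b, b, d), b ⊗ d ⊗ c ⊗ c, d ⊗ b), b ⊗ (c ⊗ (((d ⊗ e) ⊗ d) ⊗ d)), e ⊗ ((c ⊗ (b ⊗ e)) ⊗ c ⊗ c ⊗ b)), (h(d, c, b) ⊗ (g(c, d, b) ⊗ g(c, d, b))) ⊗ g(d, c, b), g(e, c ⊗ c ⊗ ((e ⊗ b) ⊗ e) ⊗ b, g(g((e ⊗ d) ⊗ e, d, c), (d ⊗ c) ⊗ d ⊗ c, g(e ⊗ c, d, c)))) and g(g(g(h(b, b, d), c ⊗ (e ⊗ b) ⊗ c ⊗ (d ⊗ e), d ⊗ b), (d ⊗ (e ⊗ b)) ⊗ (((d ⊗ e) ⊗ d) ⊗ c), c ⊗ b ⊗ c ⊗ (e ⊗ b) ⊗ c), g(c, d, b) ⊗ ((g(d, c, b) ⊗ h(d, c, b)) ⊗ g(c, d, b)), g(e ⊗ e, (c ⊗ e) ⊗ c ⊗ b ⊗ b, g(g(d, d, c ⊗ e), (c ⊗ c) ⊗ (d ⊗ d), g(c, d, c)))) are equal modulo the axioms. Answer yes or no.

Left:  g(g(g(h(b, b, d), b ⊗ d ⊗ c ⊗ c, d ⊗ b), b ⊗ (c ⊗ (((d ⊗ e) ⊗ d) ⊗ d)), e ⊗ ((c ⊗ (b ⊗ e)) ⊗ c ⊗ c ⊗ b)), (h(d, c, b) ⊗ (g(c, d, b) ⊗ g(c, d, b))) ⊗ g(d, c, b), g(e, c ⊗ c ⊗ ((e ⊗ b) ⊗ e) ⊗ b, g(g((e ⊗ d) ⊗ e, d, c), (d ⊗ c) ⊗ d ⊗ c, g(e ⊗ c, d, c))))
  Focus inside:  (h(d, c, b) ⊗ (g(c, d, b) ⊗ g(c, d, b))) ⊗ g(d, c, b)
  Merge nested applications:  h(d, c, b) ⊗ g(c, d, b) ⊗ g(c, d, b) ⊗ g(d, c, b)
  Sort:  g(c, d, b) ⊗ g(c, d, b) ⊗ g(d, c, b) ⊗ h(d, c, b)
  Put back:  g(g(g(h(b, b, d), b ⊗ c ⊗ c ⊗ d, b ⊗ d), b ⊗ c ⊗ d ⊗ d ⊗ d, b ⊗ b ⊗ c ⊗ c ⊗ c), g(c, d, b) ⊗ g(c, d, b) ⊗ g(d, c, b) ⊗ h(d, c, b), g(e, b ⊗ b ⊗ c ⊗ c, g(g(d, d, c), c ⊗ c ⊗ d ⊗ d, g(c, d, c))))
Right:  g(g(g(h(b, b, d), c ⊗ (e ⊗ b) ⊗ c ⊗ (d ⊗ e), d ⊗ b), (d ⊗ (e ⊗ b)) ⊗ (((d ⊗ e) ⊗ d) ⊗ c), c ⊗ b ⊗ c ⊗ (e ⊗ b) ⊗ c), g(c, d, b) ⊗ ((g(d, c, b) ⊗ h(d, c, b)) ⊗ g(c, d, b)), g(e ⊗ e, (c ⊗ e) ⊗ c ⊗ b ⊗ b, g(g(d, d, c ⊗ e), (c ⊗ c) ⊗ (d ⊗ d), g(c, d, c))))
  Descend into:  g(c, d, b) ⊗ ((g(d, c, b) ⊗ h(d, c, b)) ⊗ g(c, d, b))
  Merge nested applications:  g(c, d, b) ⊗ g(d, c, b) ⊗ h(d, c, b) ⊗ g(c, d, b)
  Sort arguments:  g(c, d, b) ⊗ g(c, d, b) ⊗ g(d, c, b) ⊗ h(d, c, b)
  Rebuild:  g(g(g(h(b, b, d), b ⊗ c ⊗ c ⊗ d, b ⊗ d), b ⊗ c ⊗ d ⊗ d ⊗ d, b ⊗ b ⊗ c ⊗ c ⊗ c), g(c, d, b) ⊗ g(c, d, b) ⊗ g(d, c, b) ⊗ h(d, c, b), g(e, b ⊗ b ⊗ c ⊗ c, g(g(d, d, c), c ⊗ c ⊗ d ⊗ d, g(c, d, c))))

Answer: yes — both canonical forms are g(g(g(h(b, b, d), b ⊗ c ⊗ c ⊗ d, b ⊗ d), b ⊗ c ⊗ d ⊗ d ⊗ d, b ⊗ b ⊗ c ⊗ c ⊗ c), g(c, d, b) ⊗ g(c, d, b) ⊗ g(d, c, b) ⊗ h(d, c, b), g(e, b ⊗ b ⊗ c ⊗ c, g(g(d, d, c), c ⊗ c ⊗ d ⊗ d, g(c, d, c))))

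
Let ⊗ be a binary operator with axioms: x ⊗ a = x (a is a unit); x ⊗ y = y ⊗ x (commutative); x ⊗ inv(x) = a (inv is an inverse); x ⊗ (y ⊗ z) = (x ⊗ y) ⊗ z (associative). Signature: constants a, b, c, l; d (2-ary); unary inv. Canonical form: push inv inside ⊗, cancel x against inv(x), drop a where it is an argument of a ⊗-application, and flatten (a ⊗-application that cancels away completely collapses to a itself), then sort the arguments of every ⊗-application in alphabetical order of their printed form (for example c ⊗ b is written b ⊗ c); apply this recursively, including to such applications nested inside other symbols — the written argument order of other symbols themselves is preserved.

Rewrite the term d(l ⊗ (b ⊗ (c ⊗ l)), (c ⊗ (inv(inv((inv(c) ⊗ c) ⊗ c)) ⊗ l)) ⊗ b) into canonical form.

Answer: d(b ⊗ c ⊗ l ⊗ l, b ⊗ c ⊗ c ⊗ l)

Derivation:
Focus inside:  (c ⊗ (inv(inv((inv(c) ⊗ c) ⊗ c)) ⊗ l)) ⊗ b
Push inv inside:  distribute inv over ⊗ and collapse double inv
Collect:  c ⊗ c ⊗ l ⊗ b
Order the arguments:  b ⊗ c ⊗ c ⊗ l
Reassemble:  d(b ⊗ c ⊗ l ⊗ l, b ⊗ c ⊗ c ⊗ l)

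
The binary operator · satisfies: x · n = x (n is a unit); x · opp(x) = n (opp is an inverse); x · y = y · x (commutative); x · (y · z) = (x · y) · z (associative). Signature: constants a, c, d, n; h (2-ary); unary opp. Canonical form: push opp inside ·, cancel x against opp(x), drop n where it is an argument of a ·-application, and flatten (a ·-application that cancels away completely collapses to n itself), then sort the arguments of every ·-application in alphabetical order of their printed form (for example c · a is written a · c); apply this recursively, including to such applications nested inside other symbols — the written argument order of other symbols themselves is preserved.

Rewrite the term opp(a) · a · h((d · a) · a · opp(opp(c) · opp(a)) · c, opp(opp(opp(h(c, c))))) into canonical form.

Push opp inside:  distribute opp over · and collapse double opp
Inverses cancel:  a cancels
Collect terms:  h(a · a · a · c · c · d, opp(h(c, c)))

Answer: h(a · a · a · c · c · d, opp(h(c, c)))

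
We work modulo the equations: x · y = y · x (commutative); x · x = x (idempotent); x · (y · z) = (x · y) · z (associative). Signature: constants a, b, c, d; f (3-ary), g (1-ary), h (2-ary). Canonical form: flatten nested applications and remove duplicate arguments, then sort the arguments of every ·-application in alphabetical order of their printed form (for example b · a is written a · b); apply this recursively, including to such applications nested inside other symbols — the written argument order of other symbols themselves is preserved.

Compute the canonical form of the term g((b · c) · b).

Answer: g(b · c)

Derivation:
Work inside:  (b · c) · b
Merge nested applications:  b · c · b
Drop duplicates:  drop duplicate b
Order the arguments:  b · c
Rebuild:  g(b · c)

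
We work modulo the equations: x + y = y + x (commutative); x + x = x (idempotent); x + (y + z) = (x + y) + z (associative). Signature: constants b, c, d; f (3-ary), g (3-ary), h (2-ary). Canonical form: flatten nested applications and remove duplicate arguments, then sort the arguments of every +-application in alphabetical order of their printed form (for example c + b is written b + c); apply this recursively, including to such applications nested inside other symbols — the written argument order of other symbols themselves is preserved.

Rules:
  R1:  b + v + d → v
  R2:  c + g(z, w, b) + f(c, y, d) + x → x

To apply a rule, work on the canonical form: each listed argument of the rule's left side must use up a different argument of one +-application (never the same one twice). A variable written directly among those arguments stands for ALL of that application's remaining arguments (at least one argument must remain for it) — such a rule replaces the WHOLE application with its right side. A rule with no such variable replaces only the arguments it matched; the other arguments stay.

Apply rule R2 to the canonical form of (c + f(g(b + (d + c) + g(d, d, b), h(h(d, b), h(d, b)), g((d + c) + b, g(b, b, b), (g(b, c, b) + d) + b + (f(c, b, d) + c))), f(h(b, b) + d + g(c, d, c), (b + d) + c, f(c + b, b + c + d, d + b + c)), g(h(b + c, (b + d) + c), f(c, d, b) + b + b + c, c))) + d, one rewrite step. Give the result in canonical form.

Canonical form:  c + d + f(g(b + c + d + g(d, d, b), h(h(d, b), h(d, b)), g(b + c + d, g(b, b, b), b + c + d + f(c, b, d) + g(b, c, b))), f(d + g(c, d, c) + h(b, b), b + c + d, f(b + c, b + c + d, b + c + d)), g(h(b + c, b + c + d), b + c + f(c, d, b), c))
R2 matches:  uses c, f(c, b, d), g(b, c, b);  w := c, x := b + d, y := b, z := b
The extension variable absorbs all remaining arguments, so the whole application is rewritten.
Giving:  c + d + f(g(b + c + d + g(d, d, b), h(h(d, b), h(d, b)), g(b + c + d, g(b, b, b), b + d)), f(d + g(c, d, c) + h(b, b), b + c + d, f(b + c, b + c + d, b + c + d)), g(h(b + c, b + c + d), b + c + f(c, d, b), c))

Answer: c + d + f(g(b + c + d + g(d, d, b), h(h(d, b), h(d, b)), g(b + c + d, g(b, b, b), b + d)), f(d + g(c, d, c) + h(b, b), b + c + d, f(b + c, b + c + d, b + c + d)), g(h(b + c, b + c + d), b + c + f(c, d, b), c))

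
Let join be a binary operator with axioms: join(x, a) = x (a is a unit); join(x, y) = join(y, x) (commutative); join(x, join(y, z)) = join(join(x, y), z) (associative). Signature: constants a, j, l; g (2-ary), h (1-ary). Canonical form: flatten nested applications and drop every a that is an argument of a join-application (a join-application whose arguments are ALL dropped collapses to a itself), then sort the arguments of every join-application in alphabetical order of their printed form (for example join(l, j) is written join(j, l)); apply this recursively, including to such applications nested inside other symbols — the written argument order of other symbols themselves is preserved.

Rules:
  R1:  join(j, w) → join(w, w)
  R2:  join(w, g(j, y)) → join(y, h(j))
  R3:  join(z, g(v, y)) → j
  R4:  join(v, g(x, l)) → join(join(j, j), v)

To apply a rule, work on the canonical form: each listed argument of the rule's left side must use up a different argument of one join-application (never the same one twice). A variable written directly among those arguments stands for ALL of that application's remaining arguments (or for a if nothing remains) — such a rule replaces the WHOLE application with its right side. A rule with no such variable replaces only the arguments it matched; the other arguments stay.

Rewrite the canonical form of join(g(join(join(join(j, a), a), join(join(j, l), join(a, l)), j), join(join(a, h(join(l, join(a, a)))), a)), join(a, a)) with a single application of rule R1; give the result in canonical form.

Canonical form:  g(join(j, j, j, l, l), h(l))
Match R1:  consume j;  w := join(j, j, l, l)
The variable takes the whole remainder — replace the entire application.
Giving:  g(join(j, j, j, j, l, l, l, l), h(l))

Answer: g(join(j, j, j, j, l, l, l, l), h(l))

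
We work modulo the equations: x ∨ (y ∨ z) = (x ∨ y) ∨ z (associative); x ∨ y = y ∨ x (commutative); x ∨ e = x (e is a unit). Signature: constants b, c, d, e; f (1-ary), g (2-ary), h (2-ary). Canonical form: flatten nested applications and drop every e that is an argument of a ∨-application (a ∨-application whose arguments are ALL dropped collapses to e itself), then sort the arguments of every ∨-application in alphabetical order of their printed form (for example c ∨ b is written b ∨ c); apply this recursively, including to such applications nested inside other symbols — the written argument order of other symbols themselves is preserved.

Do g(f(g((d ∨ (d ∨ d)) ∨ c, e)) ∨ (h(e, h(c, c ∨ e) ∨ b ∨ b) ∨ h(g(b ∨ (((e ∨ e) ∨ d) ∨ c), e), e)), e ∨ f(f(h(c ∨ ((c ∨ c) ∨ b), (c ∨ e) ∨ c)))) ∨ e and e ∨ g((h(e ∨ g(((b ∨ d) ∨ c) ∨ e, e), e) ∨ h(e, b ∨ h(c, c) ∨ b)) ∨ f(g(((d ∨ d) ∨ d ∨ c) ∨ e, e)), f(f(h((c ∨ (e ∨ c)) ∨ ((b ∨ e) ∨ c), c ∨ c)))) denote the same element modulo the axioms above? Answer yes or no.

Answer: yes — both canonical forms are g(f(g(c ∨ d ∨ d ∨ d, e)) ∨ h(e, b ∨ b ∨ h(c, c)) ∨ h(g(b ∨ c ∨ d, e), e), f(f(h(b ∨ c ∨ c ∨ c, c ∨ c))))

Derivation:
Left:  g(f(g((d ∨ (d ∨ d)) ∨ c, e)) ∨ (h(e, h(c, c ∨ e) ∨ b ∨ b) ∨ h(g(b ∨ (((e ∨ e) ∨ d) ∨ c), e), e)), e ∨ f(f(h(c ∨ ((c ∨ c) ∨ b), (c ∨ e) ∨ c)))) ∨ e
  Inside:  g(f(g((d ∨ (d ∨ d)) ∨ c, e)) ∨ (h(e, h(c, c ∨ e) ∨ b ∨ b) ∨ h(g(b ∨ (((e ∨ e) ∨ d) ∨ c), e), e)), e ∨ f(f(h(c ∨ ((c ∨ c) ∨ b), (c ∨ e) ∨ c))))  →  g(f(g(c ∨ d ∨ d ∨ d, e)) ∨ h(e, b ∨ b ∨ h(c, c)) ∨ h(g(b ∨ c ∨ d, e), e), f(f(h(b ∨ c ∨ c ∨ c, c ∨ c))))
  Units out:  drop e
  Sort:  g(f(g(c ∨ d ∨ d ∨ d, e)) ∨ h(e, b ∨ b ∨ h(c, c)) ∨ h(g(b ∨ c ∨ d, e), e), f(f(h(b ∨ c ∨ c ∨ c, c ∨ c))))
Right:  e ∨ g((h(e ∨ g(((b ∨ d) ∨ c) ∨ e, e), e) ∨ h(e, b ∨ h(c, c) ∨ b)) ∨ f(g(((d ∨ d) ∨ d ∨ c) ∨ e, e)), f(f(h((c ∨ (e ∨ c)) ∨ ((b ∨ e) ∨ c), c ∨ c))))
  Inside:  g((h(e ∨ g(((b ∨ d) ∨ c) ∨ e, e), e) ∨ h(e, b ∨ h(c, c) ∨ b)) ∨ f(g(((d ∨ d) ∨ d ∨ c) ∨ e, e)), f(f(h((c ∨ (e ∨ c)) ∨ ((b ∨ e) ∨ c), c ∨ c))))  →  g(f(g(c ∨ d ∨ d ∨ d, e)) ∨ h(e, b ∨ b ∨ h(c, c)) ∨ h(g(b ∨ c ∨ d, e), e), f(f(h(b ∨ c ∨ c ∨ c, c ∨ c))))
  Drop the unit:  drop e
  Sort arguments:  g(f(g(c ∨ d ∨ d ∨ d, e)) ∨ h(e, b ∨ b ∨ h(c, c)) ∨ h(g(b ∨ c ∨ d, e), e), f(f(h(b ∨ c ∨ c ∨ c, c ∨ c))))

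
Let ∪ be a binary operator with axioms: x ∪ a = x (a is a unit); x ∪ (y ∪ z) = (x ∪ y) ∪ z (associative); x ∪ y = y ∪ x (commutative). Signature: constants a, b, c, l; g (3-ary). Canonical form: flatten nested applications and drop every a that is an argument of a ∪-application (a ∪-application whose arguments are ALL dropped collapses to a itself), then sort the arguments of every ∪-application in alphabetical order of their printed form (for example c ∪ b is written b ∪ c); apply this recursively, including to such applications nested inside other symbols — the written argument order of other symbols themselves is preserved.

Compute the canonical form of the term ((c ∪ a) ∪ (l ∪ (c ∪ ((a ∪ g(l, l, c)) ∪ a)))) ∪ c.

Flatten:  c ∪ a ∪ l ∪ c ∪ a ∪ g(l, l, c) ∪ a ∪ c
Drop the unit:  drop a (×3)
Sort arguments:  c ∪ c ∪ c ∪ g(l, l, c) ∪ l

Answer: c ∪ c ∪ c ∪ g(l, l, c) ∪ l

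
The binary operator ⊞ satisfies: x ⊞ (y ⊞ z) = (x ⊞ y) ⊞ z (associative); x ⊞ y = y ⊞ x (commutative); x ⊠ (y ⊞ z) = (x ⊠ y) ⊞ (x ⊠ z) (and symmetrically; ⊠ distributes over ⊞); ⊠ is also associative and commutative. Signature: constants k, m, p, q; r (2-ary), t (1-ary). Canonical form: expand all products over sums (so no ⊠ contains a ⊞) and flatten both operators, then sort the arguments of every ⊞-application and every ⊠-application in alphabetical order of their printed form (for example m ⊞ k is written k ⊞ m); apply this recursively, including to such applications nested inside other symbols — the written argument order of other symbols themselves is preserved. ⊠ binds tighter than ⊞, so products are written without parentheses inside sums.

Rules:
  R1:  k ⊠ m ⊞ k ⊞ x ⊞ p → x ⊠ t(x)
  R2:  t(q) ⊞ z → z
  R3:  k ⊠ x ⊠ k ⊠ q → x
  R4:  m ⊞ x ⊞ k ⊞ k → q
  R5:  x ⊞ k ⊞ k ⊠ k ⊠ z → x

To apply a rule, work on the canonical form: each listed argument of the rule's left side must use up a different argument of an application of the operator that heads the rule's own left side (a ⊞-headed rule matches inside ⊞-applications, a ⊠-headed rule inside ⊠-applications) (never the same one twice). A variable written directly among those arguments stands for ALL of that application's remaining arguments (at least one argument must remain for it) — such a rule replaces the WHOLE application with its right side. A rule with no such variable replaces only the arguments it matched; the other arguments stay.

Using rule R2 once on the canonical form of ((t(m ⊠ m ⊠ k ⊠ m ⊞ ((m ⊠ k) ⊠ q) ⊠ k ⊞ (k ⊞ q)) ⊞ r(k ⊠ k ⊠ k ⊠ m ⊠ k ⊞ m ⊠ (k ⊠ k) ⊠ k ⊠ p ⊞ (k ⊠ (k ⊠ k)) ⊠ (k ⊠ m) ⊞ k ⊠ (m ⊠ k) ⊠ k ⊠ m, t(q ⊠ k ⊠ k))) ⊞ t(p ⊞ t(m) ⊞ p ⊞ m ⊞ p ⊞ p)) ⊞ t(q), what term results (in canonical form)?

Canonical form:  r(k ⊠ k ⊠ k ⊠ k ⊠ m ⊞ k ⊠ k ⊠ k ⊠ k ⊠ m ⊞ k ⊠ k ⊠ k ⊠ m ⊠ m ⊞ k ⊠ k ⊠ k ⊠ m ⊠ p, t(k ⊠ k ⊠ q)) ⊞ t(k ⊞ k ⊠ k ⊠ m ⊠ q ⊞ k ⊠ m ⊠ m ⊠ m ⊞ q) ⊞ t(m ⊞ p ⊞ p ⊞ p ⊞ p ⊞ t(m)) ⊞ t(q)
Match R2:  consume t(q);  z := r(k ⊠ k ⊠ k ⊠ k ⊠ m ⊞ k ⊠ k ⊠ k ⊠ k ⊠ m ⊞ k ⊠ k ⊠ k ⊠ m ⊠ m ⊞ k ⊠ k ⊠ k ⊠ m ⊠ p, t(k ⊠ k ⊠ q)) ⊞ t(k ⊞ k ⊠ k ⊠ m ⊠ q ⊞ k ⊠ m ⊠ m ⊠ m ⊞ q) ⊞ t(m ⊞ p ⊞ p ⊞ p ⊞ p ⊞ t(m))
The variable takes the whole remainder — replace the entire application.
Result:  r(k ⊠ k ⊠ k ⊠ k ⊠ m ⊞ k ⊠ k ⊠ k ⊠ k ⊠ m ⊞ k ⊠ k ⊠ k ⊠ m ⊠ m ⊞ k ⊠ k ⊠ k ⊠ m ⊠ p, t(k ⊠ k ⊠ q)) ⊞ t(k ⊞ k ⊠ k ⊠ m ⊠ q ⊞ k ⊠ m ⊠ m ⊠ m ⊞ q) ⊞ t(m ⊞ p ⊞ p ⊞ p ⊞ p ⊞ t(m))

Answer: r(k ⊠ k ⊠ k ⊠ k ⊠ m ⊞ k ⊠ k ⊠ k ⊠ k ⊠ m ⊞ k ⊠ k ⊠ k ⊠ m ⊠ m ⊞ k ⊠ k ⊠ k ⊠ m ⊠ p, t(k ⊠ k ⊠ q)) ⊞ t(k ⊞ k ⊠ k ⊠ m ⊠ q ⊞ k ⊠ m ⊠ m ⊠ m ⊞ q) ⊞ t(m ⊞ p ⊞ p ⊞ p ⊞ p ⊞ t(m))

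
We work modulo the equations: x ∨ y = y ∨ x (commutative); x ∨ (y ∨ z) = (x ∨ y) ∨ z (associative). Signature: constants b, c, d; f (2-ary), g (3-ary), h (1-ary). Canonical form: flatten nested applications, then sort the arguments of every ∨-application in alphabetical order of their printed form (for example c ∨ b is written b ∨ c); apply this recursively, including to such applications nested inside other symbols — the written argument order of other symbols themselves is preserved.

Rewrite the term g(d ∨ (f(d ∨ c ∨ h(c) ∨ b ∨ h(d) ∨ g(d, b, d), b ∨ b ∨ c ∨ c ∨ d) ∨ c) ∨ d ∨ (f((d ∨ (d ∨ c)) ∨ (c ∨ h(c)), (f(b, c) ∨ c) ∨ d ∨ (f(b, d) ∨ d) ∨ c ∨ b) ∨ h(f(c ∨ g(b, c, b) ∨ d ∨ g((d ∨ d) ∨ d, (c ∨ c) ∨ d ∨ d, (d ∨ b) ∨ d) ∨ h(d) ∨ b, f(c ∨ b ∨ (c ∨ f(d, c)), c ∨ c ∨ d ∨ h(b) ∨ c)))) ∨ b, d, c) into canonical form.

Descend into:  d ∨ (f(d ∨ c ∨ h(c) ∨ b ∨ h(d) ∨ g(d, b, d), b ∨ b ∨ c ∨ c ∨ d) ∨ c) ∨ d ∨ (f((d ∨ (d ∨ c)) ∨ (c ∨ h(c)), (f(b, c) ∨ c) ∨ d ∨ (f(b, d) ∨ d) ∨ c ∨ b) ∨ h(f(c ∨ g(b, c, b) ∨ d ∨ g((d ∨ d) ∨ d, (c ∨ c) ∨ d ∨ d, (d ∨ b) ∨ d) ∨ h(d) ∨ b, f(c ∨ b ∨ (c ∨ f(d, c)), c ∨ c ∨ d ∨ h(b) ∨ c)))) ∨ b
Un-nest:  d ∨ f(d ∨ c ∨ h(c) ∨ b ∨ h(d) ∨ g(d, b, d), b ∨ b ∨ c ∨ c ∨ d) ∨ c ∨ d ∨ f((d ∨ (d ∨ c)) ∨ (c ∨ h(c)), (f(b, c) ∨ c) ∨ d ∨ (f(b, d) ∨ d) ∨ c ∨ b) ∨ h(f(c ∨ g(b, c, b) ∨ d ∨ g((d ∨ d) ∨ d, (c ∨ c) ∨ d ∨ d, (d ∨ b) ∨ d) ∨ h(d) ∨ b, f(c ∨ b ∨ (c ∨ f(d, c)), c ∨ c ∨ d ∨ h(b) ∨ c))) ∨ b
Inside:  f(d ∨ c ∨ h(c) ∨ b ∨ h(d) ∨ g(d, b, d), b ∨ b ∨ c ∨ c ∨ d)  →  f(b ∨ c ∨ d ∨ g(d, b, d) ∨ h(c) ∨ h(d), b ∨ b ∨ c ∨ c ∨ d)
Canonicalize subterm:  f((d ∨ (d ∨ c)) ∨ (c ∨ h(c)), (f(b, c) ∨ c) ∨ d ∨ (f(b, d) ∨ d) ∨ c ∨ b)  →  f(c ∨ c ∨ d ∨ d ∨ h(c), b ∨ c ∨ c ∨ d ∨ d ∨ f(b, c) ∨ f(b, d))
Canonicalize subterm:  h(f(c ∨ g(b, c, b) ∨ d ∨ g((d ∨ d) ∨ d, (c ∨ c) ∨ d ∨ d, (d ∨ b) ∨ d) ∨ h(d) ∨ b, f(c ∨ b ∨ (c ∨ f(d, c)), c ∨ c ∨ d ∨ h(b) ∨ c)))  →  h(f(b ∨ c ∨ d ∨ g(b, c, b) ∨ g(d ∨ d ∨ d, c ∨ c ∨ d ∨ d, b ∨ d ∨ d) ∨ h(d), f(b ∨ c ∨ c ∨ f(d, c), c ∨ c ∨ c ∨ d ∨ h(b))))
Order the arguments:  b ∨ c ∨ d ∨ d ∨ f(b ∨ c ∨ d ∨ g(d, b, d) ∨ h(c) ∨ h(d), b ∨ b ∨ c ∨ c ∨ d) ∨ f(c ∨ c ∨ d ∨ d ∨ h(c), b ∨ c ∨ c ∨ d ∨ d ∨ f(b, c) ∨ f(b, d)) ∨ h(f(b ∨ c ∨ d ∨ g(b, c, b) ∨ g(d ∨ d ∨ d, c ∨ c ∨ d ∨ d, b ∨ d ∨ d) ∨ h(d), f(b ∨ c ∨ c ∨ f(d, c), c ∨ c ∨ c ∨ d ∨ h(b))))
Rebuild:  g(b ∨ c ∨ d ∨ d ∨ f(b ∨ c ∨ d ∨ g(d, b, d) ∨ h(c) ∨ h(d), b ∨ b ∨ c ∨ c ∨ d) ∨ f(c ∨ c ∨ d ∨ d ∨ h(c), b ∨ c ∨ c ∨ d ∨ d ∨ f(b, c) ∨ f(b, d)) ∨ h(f(b ∨ c ∨ d ∨ g(b, c, b) ∨ g(d ∨ d ∨ d, c ∨ c ∨ d ∨ d, b ∨ d ∨ d) ∨ h(d), f(b ∨ c ∨ c ∨ f(d, c), c ∨ c ∨ c ∨ d ∨ h(b)))), d, c)

Answer: g(b ∨ c ∨ d ∨ d ∨ f(b ∨ c ∨ d ∨ g(d, b, d) ∨ h(c) ∨ h(d), b ∨ b ∨ c ∨ c ∨ d) ∨ f(c ∨ c ∨ d ∨ d ∨ h(c), b ∨ c ∨ c ∨ d ∨ d ∨ f(b, c) ∨ f(b, d)) ∨ h(f(b ∨ c ∨ d ∨ g(b, c, b) ∨ g(d ∨ d ∨ d, c ∨ c ∨ d ∨ d, b ∨ d ∨ d) ∨ h(d), f(b ∨ c ∨ c ∨ f(d, c), c ∨ c ∨ c ∨ d ∨ h(b)))), d, c)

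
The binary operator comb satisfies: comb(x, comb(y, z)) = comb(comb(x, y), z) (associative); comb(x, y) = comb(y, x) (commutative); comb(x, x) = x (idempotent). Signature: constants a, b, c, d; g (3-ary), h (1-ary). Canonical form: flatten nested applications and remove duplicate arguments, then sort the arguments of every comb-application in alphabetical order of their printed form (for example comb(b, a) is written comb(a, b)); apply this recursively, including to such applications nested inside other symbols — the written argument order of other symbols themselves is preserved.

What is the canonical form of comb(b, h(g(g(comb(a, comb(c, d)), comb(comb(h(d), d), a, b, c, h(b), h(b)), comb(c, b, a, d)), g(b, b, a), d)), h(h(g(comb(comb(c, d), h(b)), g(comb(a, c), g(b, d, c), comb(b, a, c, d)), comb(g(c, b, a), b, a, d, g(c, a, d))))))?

Inside:  h(g(g(comb(a, comb(c, d)), comb(comb(h(d), d), a, b, c, h(b), h(b)), comb(c, b, a, d)), g(b, b, a), d))  →  h(g(g(comb(a, c, d), comb(a, b, c, d, h(b), h(d)), comb(a, b, c, d)), g(b, b, a), d))
Inside:  h(h(g(comb(comb(c, d), h(b)), g(comb(a, c), g(b, d, c), comb(b, a, c, d)), comb(g(c, b, a), b, a, d, g(c, a, d)))))  →  h(h(g(comb(c, d, h(b)), g(comb(a, c), g(b, d, c), comb(a, b, c, d)), comb(a, b, d, g(c, a, d), g(c, b, a)))))
Order the arguments:  comb(b, h(g(g(comb(a, c, d), comb(a, b, c, d, h(b), h(d)), comb(a, b, c, d)), g(b, b, a), d)), h(h(g(comb(c, d, h(b)), g(comb(a, c), g(b, d, c), comb(a, b, c, d)), comb(a, b, d, g(c, a, d), g(c, b, a))))))

Answer: comb(b, h(g(g(comb(a, c, d), comb(a, b, c, d, h(b), h(d)), comb(a, b, c, d)), g(b, b, a), d)), h(h(g(comb(c, d, h(b)), g(comb(a, c), g(b, d, c), comb(a, b, c, d)), comb(a, b, d, g(c, a, d), g(c, b, a))))))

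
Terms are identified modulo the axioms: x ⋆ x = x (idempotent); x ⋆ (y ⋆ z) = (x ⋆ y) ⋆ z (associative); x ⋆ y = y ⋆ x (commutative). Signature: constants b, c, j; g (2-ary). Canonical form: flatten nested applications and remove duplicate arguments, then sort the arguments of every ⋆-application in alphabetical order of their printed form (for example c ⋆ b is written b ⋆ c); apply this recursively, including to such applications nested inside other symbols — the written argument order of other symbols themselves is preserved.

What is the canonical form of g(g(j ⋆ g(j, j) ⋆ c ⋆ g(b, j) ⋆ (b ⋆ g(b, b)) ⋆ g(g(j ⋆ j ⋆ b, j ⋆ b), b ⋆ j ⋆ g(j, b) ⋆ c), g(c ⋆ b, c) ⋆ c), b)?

Answer: g(g(b ⋆ c ⋆ g(b, b) ⋆ g(b, j) ⋆ g(g(b ⋆ j, b ⋆ j), b ⋆ c ⋆ g(j, b) ⋆ j) ⋆ g(j, j) ⋆ j, c ⋆ g(b ⋆ c, c)), b)

Derivation:
Focus inside:  j ⋆ g(j, j) ⋆ c ⋆ g(b, j) ⋆ (b ⋆ g(b, b)) ⋆ g(g(j ⋆ j ⋆ b, j ⋆ b), b ⋆ j ⋆ g(j, b) ⋆ c)
Flatten:  j ⋆ g(j, j) ⋆ c ⋆ g(b, j) ⋆ b ⋆ g(b, b) ⋆ g(g(j ⋆ j ⋆ b, j ⋆ b), b ⋆ j ⋆ g(j, b) ⋆ c)
Inside:  g(g(j ⋆ j ⋆ b, j ⋆ b), b ⋆ j ⋆ g(j, b) ⋆ c)  →  g(g(b ⋆ j, b ⋆ j), b ⋆ c ⋆ g(j, b) ⋆ j)
Sort arguments:  b ⋆ c ⋆ g(b, b) ⋆ g(b, j) ⋆ g(g(b ⋆ j, b ⋆ j), b ⋆ c ⋆ g(j, b) ⋆ j) ⋆ g(j, j) ⋆ j
Reassemble:  g(g(b ⋆ c ⋆ g(b, b) ⋆ g(b, j) ⋆ g(g(b ⋆ j, b ⋆ j), b ⋆ c ⋆ g(j, b) ⋆ j) ⋆ g(j, j) ⋆ j, c ⋆ g(b ⋆ c, c)), b)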